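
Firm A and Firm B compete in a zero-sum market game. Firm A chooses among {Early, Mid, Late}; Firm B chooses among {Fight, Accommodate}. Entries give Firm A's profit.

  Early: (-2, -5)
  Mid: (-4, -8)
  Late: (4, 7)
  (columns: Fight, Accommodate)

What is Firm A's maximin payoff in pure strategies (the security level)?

4

Row minima: Early → -5, Mid → -8, Late → 4.
The best of these is 4.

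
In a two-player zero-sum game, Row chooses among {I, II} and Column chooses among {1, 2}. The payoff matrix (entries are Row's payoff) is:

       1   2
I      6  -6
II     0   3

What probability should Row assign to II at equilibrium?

4/5

Row minima: I → -6, II → 0; maximin = 0.
Column maxima: 1 → 6, 2 → 3; minimax = 3.
0 ≠ 3, so there is no saddle point; optimal play is mixed.
Let Row play I with probability p. Expected payoff against 1: 6p + 0(1−p) = 6p; against 2: (-6)p + 3(1−p) = −9p + 3.
Setting these equal: 6p = −9p + 3 ⇒ 15p = 3 ⇒ p = 1/5, and the value is (6)·(1/5) = 6/5.
For Column: with q = P(1), equating I's and II's payoffs gives 12q − 6 = −3q + 3 ⇒ q = 3/5.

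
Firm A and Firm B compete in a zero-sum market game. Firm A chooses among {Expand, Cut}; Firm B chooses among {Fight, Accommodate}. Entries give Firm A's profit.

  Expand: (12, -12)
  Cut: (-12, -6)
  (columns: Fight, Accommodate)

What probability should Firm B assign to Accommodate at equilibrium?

4/5

Row minima: Expand → -12, Cut → -12; maximin = -12.
Column maxima: Fight → 12, Accommodate → -6; minimax = -6.
-12 ≠ -6, so there is no saddle point; optimal play is mixed.
Let Firm A play Expand with probability p. Expected payoff against Fight: 12p + (-12)(1−p) = 24p − 12; against Accommodate: (-12)p + (-6)(1−p) = −6p − 6.
Setting these equal: 24p − 12 = −6p − 6 ⇒ 30p = 6 ⇒ p = 1/5, and the value is (24)·(1/5) − 12 = -36/5.
For Firm B: with q = P(Fight), equating Expand's and Cut's payoffs gives 24q − 12 = −6q − 6 ⇒ q = 1/5.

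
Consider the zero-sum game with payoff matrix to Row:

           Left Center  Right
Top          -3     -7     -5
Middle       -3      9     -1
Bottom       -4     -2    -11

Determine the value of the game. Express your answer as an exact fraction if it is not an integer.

-3

Row minima: Top → -7, Middle → -3, Bottom → -11; maximin = -3.
Column maxima: Left → -3, Center → 9, Right → -1; minimax = -3.
Since maximin = minimax = -3, there is a saddle point and the value is -3.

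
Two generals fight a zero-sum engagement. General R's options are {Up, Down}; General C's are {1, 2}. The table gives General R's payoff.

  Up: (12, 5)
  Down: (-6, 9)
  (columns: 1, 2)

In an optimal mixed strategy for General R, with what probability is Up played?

15/22

Row minima: Up → 5, Down → -6; maximin = 5.
Column maxima: 1 → 12, 2 → 9; minimax = 9.
5 ≠ 9, so there is no saddle point; optimal play is mixed.
Let General R play Up with probability p. Expected payoff against 1: 12p + (-6)(1−p) = 18p − 6; against 2: 5p + 9(1−p) = −4p + 9.
Setting these equal: 18p − 6 = −4p + 9 ⇒ 22p = 15 ⇒ p = 15/22, and the value is (18)·(15/22) − 6 = 69/11.
For General C: with q = P(1), equating Up's and Down's payoffs gives 7q + 5 = −15q + 9 ⇒ q = 2/11.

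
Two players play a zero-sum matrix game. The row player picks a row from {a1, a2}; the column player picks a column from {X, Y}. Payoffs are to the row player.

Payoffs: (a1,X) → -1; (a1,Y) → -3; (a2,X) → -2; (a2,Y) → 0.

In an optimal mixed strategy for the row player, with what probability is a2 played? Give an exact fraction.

1/2

Row minima: a1 → -3, a2 → -2; maximin = -2.
Column maxima: X → -1, Y → 0; minimax = -1.
-2 ≠ -1, so there is no saddle point; optimal play is mixed.
Let the row player play a1 with probability p. Expected payoff against X: (-1)p + (-2)(1−p) = p − 2; against Y: (-3)p + 0(1−p) = −3p.
Setting these equal: p − 2 = −3p ⇒ 4p = 2 ⇒ p = 1/2, and the value is (1)·(1/2) − 2 = -3/2.
For the column player: with q = P(X), equating a1's and a2's payoffs gives 2q − 3 = −2q ⇒ q = 3/4.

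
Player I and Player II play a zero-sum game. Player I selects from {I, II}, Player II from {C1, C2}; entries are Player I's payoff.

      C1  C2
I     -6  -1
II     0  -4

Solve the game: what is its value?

Row minima: I → -6, II → -4; maximin = -4.
Column maxima: C1 → 0, C2 → -1; minimax = -1.
-4 ≠ -1, so there is no saddle point; optimal play is mixed.
Let Player I play I with probability p. Expected payoff against C1: (-6)p + 0(1−p) = −6p; against C2: (-1)p + (-4)(1−p) = 3p − 4.
Setting these equal: −6p = 3p − 4 ⇒ −9p = -4 ⇒ p = 4/9, and the value is (-6)·(4/9) = -8/3.
For Player II: with q = P(C1), equating I's and II's payoffs gives −5q − 1 = 4q − 4 ⇒ q = 1/3.

-8/3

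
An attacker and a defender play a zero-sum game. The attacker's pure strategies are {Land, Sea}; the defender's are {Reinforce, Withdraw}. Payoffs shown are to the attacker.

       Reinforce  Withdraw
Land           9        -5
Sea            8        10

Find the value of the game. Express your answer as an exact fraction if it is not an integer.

Row minima: Land → -5, Sea → 8; maximin = 8.
Column maxima: Reinforce → 9, Withdraw → 10; minimax = 9.
8 ≠ 9, so there is no saddle point; optimal play is mixed.
Let the attacker play Land with probability p. Expected payoff against Reinforce: 9p + 8(1−p) = p + 8; against Withdraw: (-5)p + 10(1−p) = −15p + 10.
Setting these equal: p + 8 = −15p + 10 ⇒ 16p = 2 ⇒ p = 1/8, and the value is (1)·(1/8) + 8 = 65/8.
For the defender: with q = P(Reinforce), equating Land's and Sea's payoffs gives 14q − 5 = −2q + 10 ⇒ q = 15/16.

65/8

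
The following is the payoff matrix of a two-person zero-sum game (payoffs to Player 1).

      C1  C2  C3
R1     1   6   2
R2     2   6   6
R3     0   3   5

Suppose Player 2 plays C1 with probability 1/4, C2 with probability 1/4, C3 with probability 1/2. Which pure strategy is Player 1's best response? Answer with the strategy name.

R2

Expected payoff of R1: (1/4)·1 + (1/4)·6 + (1/2)·2 = 11/4.
Expected payoff of R2: (1/4)·2 + (1/4)·6 + (1/2)·6 = 5.
Expected payoff of R3: (1/4)·0 + (1/4)·3 + (1/2)·5 = 13/4.
The largest is 5, so Player 1's best response is R2.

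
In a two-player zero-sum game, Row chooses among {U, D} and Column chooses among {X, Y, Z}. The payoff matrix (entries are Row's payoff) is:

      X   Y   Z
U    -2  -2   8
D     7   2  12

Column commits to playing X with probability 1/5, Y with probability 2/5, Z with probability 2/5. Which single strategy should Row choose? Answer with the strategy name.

D

Expected payoff of U: (1/5)·(-2) + (2/5)·(-2) + (2/5)·8 = 2.
Expected payoff of D: (1/5)·7 + (2/5)·2 + (2/5)·12 = 7.
The largest is 7, so Row's best response is D.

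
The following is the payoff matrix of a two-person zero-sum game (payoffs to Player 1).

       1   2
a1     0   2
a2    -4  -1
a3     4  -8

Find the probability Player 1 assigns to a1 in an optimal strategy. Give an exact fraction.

Row minima: a1 → 0, a2 → -4, a3 → -8; maximin = 0.
Column maxima: 1 → 4, 2 → 2; minimax = 2.
0 ≠ 2, so there is no saddle point; optimal play is mixed.
a2 is strictly dominated by a1, so Player 1 never plays it.
On the remaining 2×2 (a1, a3 vs 1, 2):
Let Player 1 play a1 with probability p. Expected payoff against 1: 0p + 4(1−p) = −4p + 4; against 2: 2p + (-8)(1−p) = 10p − 8.
Setting these equal: −4p + 4 = 10p − 8 ⇒ −14p = -12 ⇒ p = 6/7, and the value is (-4)·(6/7) + 4 = 4/7.
For Player 2: with q = P(1), equating a1's and a3's payoffs gives −2q + 2 = 12q − 8 ⇒ q = 5/7.

6/7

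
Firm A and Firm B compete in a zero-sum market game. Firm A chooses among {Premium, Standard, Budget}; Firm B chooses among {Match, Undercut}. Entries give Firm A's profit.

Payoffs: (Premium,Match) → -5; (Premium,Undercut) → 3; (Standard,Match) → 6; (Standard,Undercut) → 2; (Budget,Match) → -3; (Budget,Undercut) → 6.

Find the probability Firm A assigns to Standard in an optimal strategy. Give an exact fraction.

9/13

Row minima: Premium → -5, Standard → 2, Budget → -3; maximin = 2.
Column maxima: Match → 6, Undercut → 6; minimax = 6.
2 ≠ 6, so there is no saddle point; optimal play is mixed.
Premium is strictly dominated by Budget, so Firm A never plays it.
On the remaining 2×2 (Standard, Budget vs Match, Undercut):
Let Firm A play Standard with probability p. Expected payoff against Match: 6p + (-3)(1−p) = 9p − 3; against Undercut: 2p + 6(1−p) = −4p + 6.
Setting these equal: 9p − 3 = −4p + 6 ⇒ 13p = 9 ⇒ p = 9/13, and the value is (9)·(9/13) − 3 = 42/13.
For Firm B: with q = P(Match), equating Standard's and Budget's payoffs gives 4q + 2 = −9q + 6 ⇒ q = 4/13.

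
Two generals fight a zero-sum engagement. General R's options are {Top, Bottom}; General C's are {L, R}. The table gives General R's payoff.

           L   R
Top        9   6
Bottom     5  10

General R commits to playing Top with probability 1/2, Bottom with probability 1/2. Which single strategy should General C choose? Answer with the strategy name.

If General C plays L, General R's expected payoff is (1/2)·9 + (1/2)·5 = 7.
If General C plays R, General R's expected payoff is (1/2)·6 + (1/2)·10 = 8.
General C minimizes General R's payoff; the smallest is 7, so the best response is L.

L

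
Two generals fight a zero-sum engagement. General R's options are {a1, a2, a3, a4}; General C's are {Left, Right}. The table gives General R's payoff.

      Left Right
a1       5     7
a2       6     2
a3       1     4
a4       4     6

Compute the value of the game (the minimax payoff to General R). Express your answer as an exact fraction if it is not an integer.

Row minima: a1 → 5, a2 → 2, a3 → 1, a4 → 4; maximin = 5.
Column maxima: Left → 6, Right → 7; minimax = 6.
5 ≠ 6, so there is no saddle point; optimal play is mixed.
a3 is strictly dominated by a1, so General R never plays it.
a4 is strictly dominated by a1, so General R never plays it.
On the remaining 2×2 (a1, a2 vs Left, Right):
Let General R play a1 with probability p. Expected payoff against Left: 5p + 6(1−p) = −p + 6; against Right: 7p + 2(1−p) = 5p + 2.
Setting these equal: −p + 6 = 5p + 2 ⇒ −6p = -4 ⇒ p = 2/3, and the value is (-1)·(2/3) + 6 = 16/3.
For General C: with q = P(Left), equating a1's and a2's payoffs gives −2q + 7 = 4q + 2 ⇒ q = 5/6.

16/3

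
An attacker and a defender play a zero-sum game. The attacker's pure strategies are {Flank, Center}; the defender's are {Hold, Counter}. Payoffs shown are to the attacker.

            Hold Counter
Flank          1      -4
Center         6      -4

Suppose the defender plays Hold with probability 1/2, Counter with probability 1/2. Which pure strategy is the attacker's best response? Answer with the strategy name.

Center

Expected payoff of Flank: (1/2)·1 + (1/2)·(-4) = -3/2.
Expected payoff of Center: (1/2)·6 + (1/2)·(-4) = 1.
The largest is 1, so the attacker's best response is Center.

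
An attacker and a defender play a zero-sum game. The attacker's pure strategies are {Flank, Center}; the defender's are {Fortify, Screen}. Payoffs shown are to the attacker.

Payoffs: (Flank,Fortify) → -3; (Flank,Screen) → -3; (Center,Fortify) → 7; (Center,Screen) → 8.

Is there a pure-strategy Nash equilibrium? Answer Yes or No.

Yes

Row minima: Flank → -3, Center → 7; maximin = 7.
Column maxima: Fortify → 7, Screen → 8; minimax = 7.
maximin = minimax = 7, so a saddle point exists.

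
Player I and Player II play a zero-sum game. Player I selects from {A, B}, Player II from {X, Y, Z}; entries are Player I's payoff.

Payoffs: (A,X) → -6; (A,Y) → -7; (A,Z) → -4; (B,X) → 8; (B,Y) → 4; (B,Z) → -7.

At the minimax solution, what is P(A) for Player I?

11/14

Row minima: A → -7, B → -7; maximin = -7.
Column maxima: X → 8, Y → 4, Z → -4; minimax = -4.
-7 ≠ -4, so there is no saddle point; optimal play is mixed.
X is strictly dominated by Y (it gives Player I strictly more in every row), so Player II never plays it.
On the remaining 2×2 (A, B vs Y, Z):
Let Player I play A with probability p. Expected payoff against Y: (-7)p + 4(1−p) = −11p + 4; against Z: (-4)p + (-7)(1−p) = 3p − 7.
Setting these equal: −11p + 4 = 3p − 7 ⇒ −14p = -11 ⇒ p = 11/14, and the value is (-11)·(11/14) + 4 = -65/14.
For Player II: with q = P(Y), equating A's and B's payoffs gives −3q − 4 = 11q − 7 ⇒ q = 3/14.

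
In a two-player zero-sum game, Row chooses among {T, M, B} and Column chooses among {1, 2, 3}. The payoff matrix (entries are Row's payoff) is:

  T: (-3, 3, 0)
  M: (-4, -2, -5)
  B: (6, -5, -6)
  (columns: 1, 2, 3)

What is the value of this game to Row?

Row minima: T → -3, M → -5, B → -6; maximin = -3.
Column maxima: 1 → 6, 2 → 3, 3 → 0; minimax = 0.
-3 ≠ 0, so there is no saddle point; optimal play is mixed.
M is strictly dominated by T, so Row never plays it.
2 is strictly dominated by 3 (it gives Row strictly more in every row), so Column never plays it.
On the remaining 2×2 (T, B vs 1, 3):
Let Row play T with probability p. Expected payoff against 1: (-3)p + 6(1−p) = −9p + 6; against 3: 0p + (-6)(1−p) = 6p − 6.
Setting these equal: −9p + 6 = 6p − 6 ⇒ −15p = -12 ⇒ p = 4/5, and the value is (-9)·(4/5) + 6 = -6/5.
For Column: with q = P(1), equating T's and B's payoffs gives −3q = 12q − 6 ⇒ q = 2/5.

-6/5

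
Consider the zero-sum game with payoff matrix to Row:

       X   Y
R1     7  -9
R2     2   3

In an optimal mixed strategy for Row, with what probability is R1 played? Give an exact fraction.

Row minima: R1 → -9, R2 → 2; maximin = 2.
Column maxima: X → 7, Y → 3; minimax = 3.
2 ≠ 3, so there is no saddle point; optimal play is mixed.
Let Row play R1 with probability p. Expected payoff against X: 7p + 2(1−p) = 5p + 2; against Y: (-9)p + 3(1−p) = −12p + 3.
Setting these equal: 5p + 2 = −12p + 3 ⇒ 17p = 1 ⇒ p = 1/17, and the value is (5)·(1/17) + 2 = 39/17.
For Column: with q = P(X), equating R1's and R2's payoffs gives 16q − 9 = −q + 3 ⇒ q = 12/17.

1/17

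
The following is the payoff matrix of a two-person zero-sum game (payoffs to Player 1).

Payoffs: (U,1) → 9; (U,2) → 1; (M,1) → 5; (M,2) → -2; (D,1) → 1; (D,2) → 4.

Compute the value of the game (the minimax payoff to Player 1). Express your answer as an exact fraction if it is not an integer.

35/11

Row minima: U → 1, M → -2, D → 1; maximin = 1.
Column maxima: 1 → 9, 2 → 4; minimax = 4.
1 ≠ 4, so there is no saddle point; optimal play is mixed.
M is strictly dominated by U, so Player 1 never plays it.
On the remaining 2×2 (U, D vs 1, 2):
Let Player 1 play U with probability p. Expected payoff against 1: 9p + 1(1−p) = 8p + 1; against 2: 1p + 4(1−p) = −3p + 4.
Setting these equal: 8p + 1 = −3p + 4 ⇒ 11p = 3 ⇒ p = 3/11, and the value is (8)·(3/11) + 1 = 35/11.
For Player 2: with q = P(1), equating U's and D's payoffs gives 8q + 1 = −3q + 4 ⇒ q = 3/11.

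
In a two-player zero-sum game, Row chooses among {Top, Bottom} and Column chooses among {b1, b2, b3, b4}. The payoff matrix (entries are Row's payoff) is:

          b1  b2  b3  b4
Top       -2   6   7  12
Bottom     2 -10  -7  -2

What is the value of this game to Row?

-2/5

Row minima: Top → -2, Bottom → -10; maximin = -2.
Column maxima: b1 → 2, b2 → 6, b3 → 7, b4 → 12; minimax = 2.
-2 ≠ 2, so there is no saddle point; optimal play is mixed.
b3 is strictly dominated by b2 (it gives Row strictly more in every row), so Column never plays it.
b4 is strictly dominated by b2 (it gives Row strictly more in every row), so Column never plays it.
On the remaining 2×2 (Top, Bottom vs b1, b2):
Let Row play Top with probability p. Expected payoff against b1: (-2)p + 2(1−p) = −4p + 2; against b2: 6p + (-10)(1−p) = 16p − 10.
Setting these equal: −4p + 2 = 16p − 10 ⇒ −20p = -12 ⇒ p = 3/5, and the value is (-4)·(3/5) + 2 = -2/5.
For Column: with q = P(b1), equating Top's and Bottom's payoffs gives −8q + 6 = 12q − 10 ⇒ q = 4/5.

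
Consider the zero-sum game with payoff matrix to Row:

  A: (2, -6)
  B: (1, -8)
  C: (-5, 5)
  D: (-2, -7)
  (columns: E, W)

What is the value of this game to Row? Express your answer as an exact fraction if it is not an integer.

-10/9

Row minima: A → -6, B → -8, C → -5, D → -7; maximin = -5.
Column maxima: E → 2, W → 5; minimax = 2.
-5 ≠ 2, so there is no saddle point; optimal play is mixed.
B is strictly dominated by A, so Row never plays it.
D is strictly dominated by A, so Row never plays it.
On the remaining 2×2 (A, C vs E, W):
Let Row play A with probability p. Expected payoff against E: 2p + (-5)(1−p) = 7p − 5; against W: (-6)p + 5(1−p) = −11p + 5.
Setting these equal: 7p − 5 = −11p + 5 ⇒ 18p = 10 ⇒ p = 5/9, and the value is (7)·(5/9) − 5 = -10/9.
For Column: with q = P(E), equating A's and C's payoffs gives 8q − 6 = −10q + 5 ⇒ q = 11/18.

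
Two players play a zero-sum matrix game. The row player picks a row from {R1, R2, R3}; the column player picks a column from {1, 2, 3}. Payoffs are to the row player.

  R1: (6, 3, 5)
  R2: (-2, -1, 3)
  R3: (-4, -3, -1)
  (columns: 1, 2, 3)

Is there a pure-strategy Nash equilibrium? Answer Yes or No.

Yes

Row minima: R1 → 3, R2 → -2, R3 → -4; maximin = 3.
Column maxima: 1 → 6, 2 → 3, 3 → 5; minimax = 3.
maximin = minimax = 3, so a saddle point exists.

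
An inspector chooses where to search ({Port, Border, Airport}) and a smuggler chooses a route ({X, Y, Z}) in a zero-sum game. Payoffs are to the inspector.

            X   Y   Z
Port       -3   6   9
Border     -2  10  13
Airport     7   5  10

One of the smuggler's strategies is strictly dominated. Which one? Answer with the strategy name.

X holds the inspector's payoff strictly below Z in every row: -3 < 9, -2 < 13, 7 < 10.
So Z is strictly dominated for the smuggler.

Z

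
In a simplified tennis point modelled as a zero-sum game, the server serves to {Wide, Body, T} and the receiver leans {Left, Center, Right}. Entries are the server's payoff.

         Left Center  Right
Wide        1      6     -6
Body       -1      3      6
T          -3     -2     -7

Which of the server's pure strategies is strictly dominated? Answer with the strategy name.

T

Wide gives a strictly higher payoff than T against every column: 1 > -3, 6 > -2, -6 > -7.
So T is strictly dominated and the server never plays it.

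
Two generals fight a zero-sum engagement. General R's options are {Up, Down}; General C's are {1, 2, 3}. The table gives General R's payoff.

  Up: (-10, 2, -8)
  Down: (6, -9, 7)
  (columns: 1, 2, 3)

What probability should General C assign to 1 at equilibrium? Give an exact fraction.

Row minima: Up → -10, Down → -9; maximin = -9.
Column maxima: 1 → 6, 2 → 2, 3 → 7; minimax = 2.
-9 ≠ 2, so there is no saddle point; optimal play is mixed.
3 is strictly dominated by 1 (it gives General R strictly more in every row), so General C never plays it.
On the remaining 2×2 (Up, Down vs 1, 2):
Let General R play Up with probability p. Expected payoff against 1: (-10)p + 6(1−p) = −16p + 6; against 2: 2p + (-9)(1−p) = 11p − 9.
Setting these equal: −16p + 6 = 11p − 9 ⇒ −27p = -15 ⇒ p = 5/9, and the value is (-16)·(5/9) + 6 = -26/9.
For General C: with q = P(1), equating Up's and Down's payoffs gives −12q + 2 = 15q − 9 ⇒ q = 11/27.

11/27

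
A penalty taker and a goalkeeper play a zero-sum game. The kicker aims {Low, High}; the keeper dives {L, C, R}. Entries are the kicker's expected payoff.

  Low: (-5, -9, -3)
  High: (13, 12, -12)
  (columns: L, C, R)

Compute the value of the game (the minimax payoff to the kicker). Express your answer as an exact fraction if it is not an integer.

Row minima: Low → -9, High → -12; maximin = -9.
Column maxima: L → 13, C → 12, R → -3; minimax = -3.
-9 ≠ -3, so there is no saddle point; optimal play is mixed.
L is strictly dominated by C (it gives the kicker strictly more in every row), so the keeper never plays it.
On the remaining 2×2 (Low, High vs C, R):
Let the kicker play Low with probability p. Expected payoff against C: (-9)p + 12(1−p) = −21p + 12; against R: (-3)p + (-12)(1−p) = 9p − 12.
Setting these equal: −21p + 12 = 9p − 12 ⇒ −30p = -24 ⇒ p = 4/5, and the value is (-21)·(4/5) + 12 = -24/5.
For the keeper: with q = P(C), equating Low's and High's payoffs gives −6q − 3 = 24q − 12 ⇒ q = 3/10.

-24/5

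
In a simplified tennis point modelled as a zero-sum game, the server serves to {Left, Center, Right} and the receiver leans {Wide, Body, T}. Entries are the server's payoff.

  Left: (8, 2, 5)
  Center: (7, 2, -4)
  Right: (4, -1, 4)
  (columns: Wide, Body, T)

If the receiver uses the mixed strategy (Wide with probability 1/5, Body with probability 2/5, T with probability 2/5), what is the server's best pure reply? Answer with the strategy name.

Expected payoff of Left: (1/5)·8 + (2/5)·2 + (2/5)·5 = 22/5.
Expected payoff of Center: (1/5)·7 + (2/5)·2 + (2/5)·(-4) = 3/5.
Expected payoff of Right: (1/5)·4 + (2/5)·(-1) + (2/5)·4 = 2.
The largest is 22/5, so the server's best response is Left.

Left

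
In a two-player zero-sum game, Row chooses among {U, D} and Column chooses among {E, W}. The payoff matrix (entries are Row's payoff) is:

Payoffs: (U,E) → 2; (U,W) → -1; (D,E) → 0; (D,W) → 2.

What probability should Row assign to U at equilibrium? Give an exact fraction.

Row minima: U → -1, D → 0; maximin = 0.
Column maxima: E → 2, W → 2; minimax = 2.
0 ≠ 2, so there is no saddle point; optimal play is mixed.
Let Row play U with probability p. Expected payoff against E: 2p + 0(1−p) = 2p; against W: (-1)p + 2(1−p) = −3p + 2.
Setting these equal: 2p = −3p + 2 ⇒ 5p = 2 ⇒ p = 2/5, and the value is (2)·(2/5) = 4/5.
For Column: with q = P(E), equating U's and D's payoffs gives 3q − 1 = −2q + 2 ⇒ q = 3/5.

2/5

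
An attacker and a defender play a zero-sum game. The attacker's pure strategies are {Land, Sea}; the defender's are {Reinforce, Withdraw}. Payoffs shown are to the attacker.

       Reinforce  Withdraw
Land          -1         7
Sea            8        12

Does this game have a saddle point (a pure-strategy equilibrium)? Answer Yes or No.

Yes

Row minima: Land → -1, Sea → 8; maximin = 8.
Column maxima: Reinforce → 8, Withdraw → 12; minimax = 8.
maximin = minimax = 8, so a saddle point exists.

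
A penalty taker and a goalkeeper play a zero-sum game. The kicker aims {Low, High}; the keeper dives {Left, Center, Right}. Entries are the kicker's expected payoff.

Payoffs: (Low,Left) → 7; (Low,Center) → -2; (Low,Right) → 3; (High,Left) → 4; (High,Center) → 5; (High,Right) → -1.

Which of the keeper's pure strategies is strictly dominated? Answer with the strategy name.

Right holds the kicker's payoff strictly below Left in every row: 3 < 7, -1 < 4.
So Left is strictly dominated for the keeper.

Left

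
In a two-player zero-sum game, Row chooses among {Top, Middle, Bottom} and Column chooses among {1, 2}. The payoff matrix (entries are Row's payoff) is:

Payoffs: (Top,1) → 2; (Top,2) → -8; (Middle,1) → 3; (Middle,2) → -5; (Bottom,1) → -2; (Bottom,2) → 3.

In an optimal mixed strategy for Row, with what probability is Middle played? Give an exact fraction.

Row minima: Top → -8, Middle → -5, Bottom → -2; maximin = -2.
Column maxima: 1 → 3, 2 → 3; minimax = 3.
-2 ≠ 3, so there is no saddle point; optimal play is mixed.
Top is strictly dominated by Middle, so Row never plays it.
On the remaining 2×2 (Middle, Bottom vs 1, 2):
Let Row play Middle with probability p. Expected payoff against 1: 3p + (-2)(1−p) = 5p − 2; against 2: (-5)p + 3(1−p) = −8p + 3.
Setting these equal: 5p − 2 = −8p + 3 ⇒ 13p = 5 ⇒ p = 5/13, and the value is (5)·(5/13) − 2 = -1/13.
For Column: with q = P(1), equating Middle's and Bottom's payoffs gives 8q − 5 = −5q + 3 ⇒ q = 8/13.

5/13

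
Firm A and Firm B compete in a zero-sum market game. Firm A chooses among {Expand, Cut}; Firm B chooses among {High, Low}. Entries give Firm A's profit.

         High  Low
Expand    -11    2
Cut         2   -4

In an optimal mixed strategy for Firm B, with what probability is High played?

6/19

Row minima: Expand → -11, Cut → -4; maximin = -4.
Column maxima: High → 2, Low → 2; minimax = 2.
-4 ≠ 2, so there is no saddle point; optimal play is mixed.
Let Firm A play Expand with probability p. Expected payoff against High: (-11)p + 2(1−p) = −13p + 2; against Low: 2p + (-4)(1−p) = 6p − 4.
Setting these equal: −13p + 2 = 6p − 4 ⇒ −19p = -6 ⇒ p = 6/19, and the value is (-13)·(6/19) + 2 = -40/19.
For Firm B: with q = P(High), equating Expand's and Cut's payoffs gives −13q + 2 = 6q − 4 ⇒ q = 6/19.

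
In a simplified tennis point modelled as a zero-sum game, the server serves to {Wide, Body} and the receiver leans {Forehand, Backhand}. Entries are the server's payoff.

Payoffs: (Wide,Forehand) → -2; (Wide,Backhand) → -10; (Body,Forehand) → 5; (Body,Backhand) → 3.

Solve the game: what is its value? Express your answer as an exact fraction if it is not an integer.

3

Row minima: Wide → -10, Body → 3; maximin = 3.
Column maxima: Forehand → 5, Backhand → 3; minimax = 3.
Since maximin = minimax = 3, there is a saddle point and the value is 3.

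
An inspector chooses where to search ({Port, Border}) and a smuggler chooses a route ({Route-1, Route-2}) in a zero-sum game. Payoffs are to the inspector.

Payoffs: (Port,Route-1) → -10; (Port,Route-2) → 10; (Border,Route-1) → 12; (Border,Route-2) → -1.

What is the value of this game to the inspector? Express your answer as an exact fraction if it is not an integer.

Row minima: Port → -10, Border → -1; maximin = -1.
Column maxima: Route-1 → 12, Route-2 → 10; minimax = 10.
-1 ≠ 10, so there is no saddle point; optimal play is mixed.
Let the inspector play Port with probability p. Expected payoff against Route-1: (-10)p + 12(1−p) = −22p + 12; against Route-2: 10p + (-1)(1−p) = 11p − 1.
Setting these equal: −22p + 12 = 11p − 1 ⇒ −33p = -13 ⇒ p = 13/33, and the value is (-22)·(13/33) + 12 = 10/3.
For the smuggler: with q = P(Route-1), equating Port's and Border's payoffs gives −20q + 10 = 13q − 1 ⇒ q = 1/3.

10/3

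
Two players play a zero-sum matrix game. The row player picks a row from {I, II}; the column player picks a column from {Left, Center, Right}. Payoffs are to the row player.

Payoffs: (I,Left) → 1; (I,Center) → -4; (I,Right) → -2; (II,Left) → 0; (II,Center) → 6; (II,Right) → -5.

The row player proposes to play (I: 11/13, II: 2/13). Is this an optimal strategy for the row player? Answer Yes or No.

Against Left this mix gives (11/13)·1 + (2/13)·0 = 11/13.
Against Center this mix gives (11/13)·(-4) + (2/13)·6 = -32/13.
Against Right this mix gives (11/13)·(-2) + (2/13)·(-5) = -32/13.
All of the column player's active replies (Center, Right) yield -32/13, and no column does worse for the row player. The mix makes the column player indifferent and guarantees -32/13, so it is optimal.

Yes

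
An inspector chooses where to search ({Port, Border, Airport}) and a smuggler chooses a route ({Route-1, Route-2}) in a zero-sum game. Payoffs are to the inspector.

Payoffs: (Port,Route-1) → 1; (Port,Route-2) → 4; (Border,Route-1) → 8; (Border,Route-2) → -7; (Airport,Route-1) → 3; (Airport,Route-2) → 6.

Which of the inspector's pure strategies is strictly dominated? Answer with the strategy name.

Airport gives a strictly higher payoff than Port against every column: 3 > 1, 6 > 4.
So Port is strictly dominated and the inspector never plays it.

Port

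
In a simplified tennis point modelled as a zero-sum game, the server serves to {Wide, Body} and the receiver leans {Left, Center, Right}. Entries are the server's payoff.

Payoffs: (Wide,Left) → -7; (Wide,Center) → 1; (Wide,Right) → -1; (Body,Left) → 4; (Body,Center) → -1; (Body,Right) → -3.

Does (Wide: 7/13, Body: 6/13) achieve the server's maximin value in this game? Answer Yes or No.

Yes

Against Left this mix gives (7/13)·(-7) + (6/13)·4 = -25/13.
Against Center this mix gives (7/13)·1 + (6/13)·(-1) = 1/13.
Against Right this mix gives (7/13)·(-1) + (6/13)·(-3) = -25/13.
All of the receiver's active replies (Left, Right) yield -25/13, and no column does worse for the server. The mix makes the receiver indifferent and guarantees -25/13, so it is optimal.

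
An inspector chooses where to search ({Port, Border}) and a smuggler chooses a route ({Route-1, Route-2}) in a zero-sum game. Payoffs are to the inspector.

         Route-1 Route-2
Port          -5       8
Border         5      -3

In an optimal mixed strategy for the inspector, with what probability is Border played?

13/21

Row minima: Port → -5, Border → -3; maximin = -3.
Column maxima: Route-1 → 5, Route-2 → 8; minimax = 5.
-3 ≠ 5, so there is no saddle point; optimal play is mixed.
Let the inspector play Port with probability p. Expected payoff against Route-1: (-5)p + 5(1−p) = −10p + 5; against Route-2: 8p + (-3)(1−p) = 11p − 3.
Setting these equal: −10p + 5 = 11p − 3 ⇒ −21p = -8 ⇒ p = 8/21, and the value is (-10)·(8/21) + 5 = 25/21.
For the smuggler: with q = P(Route-1), equating Port's and Border's payoffs gives −13q + 8 = 8q − 3 ⇒ q = 11/21.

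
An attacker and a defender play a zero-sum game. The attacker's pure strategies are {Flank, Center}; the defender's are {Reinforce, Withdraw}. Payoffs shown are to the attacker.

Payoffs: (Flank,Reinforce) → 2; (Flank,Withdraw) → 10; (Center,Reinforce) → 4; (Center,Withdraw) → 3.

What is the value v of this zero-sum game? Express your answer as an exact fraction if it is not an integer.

Row minima: Flank → 2, Center → 3; maximin = 3.
Column maxima: Reinforce → 4, Withdraw → 10; minimax = 4.
3 ≠ 4, so there is no saddle point; optimal play is mixed.
Let the attacker play Flank with probability p. Expected payoff against Reinforce: 2p + 4(1−p) = −2p + 4; against Withdraw: 10p + 3(1−p) = 7p + 3.
Setting these equal: −2p + 4 = 7p + 3 ⇒ −9p = -1 ⇒ p = 1/9, and the value is (-2)·(1/9) + 4 = 34/9.
For the defender: with q = P(Reinforce), equating Flank's and Center's payoffs gives −8q + 10 = q + 3 ⇒ q = 7/9.

34/9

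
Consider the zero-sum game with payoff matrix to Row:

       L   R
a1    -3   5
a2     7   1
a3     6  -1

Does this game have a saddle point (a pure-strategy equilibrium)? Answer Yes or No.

Row minima: a1 → -3, a2 → 1, a3 → -1; maximin = 1.
Column maxima: L → 7, R → 5; minimax = 5.
1 ≠ 5, so no pure-strategy equilibrium exists.

No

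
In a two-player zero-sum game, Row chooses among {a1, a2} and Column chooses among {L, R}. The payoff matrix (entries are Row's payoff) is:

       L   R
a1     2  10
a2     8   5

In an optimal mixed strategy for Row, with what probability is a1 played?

Row minima: a1 → 2, a2 → 5; maximin = 5.
Column maxima: L → 8, R → 10; minimax = 8.
5 ≠ 8, so there is no saddle point; optimal play is mixed.
Let Row play a1 with probability p. Expected payoff against L: 2p + 8(1−p) = −6p + 8; against R: 10p + 5(1−p) = 5p + 5.
Setting these equal: −6p + 8 = 5p + 5 ⇒ −11p = -3 ⇒ p = 3/11, and the value is (-6)·(3/11) + 8 = 70/11.
For Column: with q = P(L), equating a1's and a2's payoffs gives −8q + 10 = 3q + 5 ⇒ q = 5/11.

3/11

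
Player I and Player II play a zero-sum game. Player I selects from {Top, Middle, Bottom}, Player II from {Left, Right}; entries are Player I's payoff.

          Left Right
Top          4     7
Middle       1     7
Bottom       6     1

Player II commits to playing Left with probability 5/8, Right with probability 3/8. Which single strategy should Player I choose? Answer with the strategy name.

Expected payoff of Top: (5/8)·4 + (3/8)·7 = 41/8.
Expected payoff of Middle: (5/8)·1 + (3/8)·7 = 13/4.
Expected payoff of Bottom: (5/8)·6 + (3/8)·1 = 33/8.
The largest is 41/8, so Player I's best response is Top.

Top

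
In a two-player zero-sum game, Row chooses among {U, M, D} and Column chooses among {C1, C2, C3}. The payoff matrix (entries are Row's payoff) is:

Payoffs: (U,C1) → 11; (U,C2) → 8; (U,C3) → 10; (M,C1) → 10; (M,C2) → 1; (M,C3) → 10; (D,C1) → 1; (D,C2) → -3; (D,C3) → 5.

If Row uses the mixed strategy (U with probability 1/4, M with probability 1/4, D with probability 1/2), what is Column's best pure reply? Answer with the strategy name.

C2

If Column plays C1, Row's expected payoff is (1/4)·11 + (1/4)·10 + (1/2)·1 = 23/4.
If Column plays C2, Row's expected payoff is (1/4)·8 + (1/4)·1 + (1/2)·(-3) = 3/4.
If Column plays C3, Row's expected payoff is (1/4)·10 + (1/4)·10 + (1/2)·5 = 15/2.
Column minimizes Row's payoff; the smallest is 3/4, so the best response is C2.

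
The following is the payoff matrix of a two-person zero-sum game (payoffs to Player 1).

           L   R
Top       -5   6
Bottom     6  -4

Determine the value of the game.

16/21

Row minima: Top → -5, Bottom → -4; maximin = -4.
Column maxima: L → 6, R → 6; minimax = 6.
-4 ≠ 6, so there is no saddle point; optimal play is mixed.
Let Player 1 play Top with probability p. Expected payoff against L: (-5)p + 6(1−p) = −11p + 6; against R: 6p + (-4)(1−p) = 10p − 4.
Setting these equal: −11p + 6 = 10p − 4 ⇒ −21p = -10 ⇒ p = 10/21, and the value is (-11)·(10/21) + 6 = 16/21.
For Player 2: with q = P(L), equating Top's and Bottom's payoffs gives −11q + 6 = 10q − 4 ⇒ q = 10/21.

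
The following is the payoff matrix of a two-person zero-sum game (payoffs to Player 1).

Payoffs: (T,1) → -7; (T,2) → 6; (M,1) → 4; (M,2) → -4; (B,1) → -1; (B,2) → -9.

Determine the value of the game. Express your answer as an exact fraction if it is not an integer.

Row minima: T → -7, M → -4, B → -9; maximin = -4.
Column maxima: 1 → 4, 2 → 6; minimax = 4.
-4 ≠ 4, so there is no saddle point; optimal play is mixed.
B is strictly dominated by M, so Player 1 never plays it.
On the remaining 2×2 (T, M vs 1, 2):
Let Player 1 play T with probability p. Expected payoff against 1: (-7)p + 4(1−p) = −11p + 4; against 2: 6p + (-4)(1−p) = 10p − 4.
Setting these equal: −11p + 4 = 10p − 4 ⇒ −21p = -8 ⇒ p = 8/21, and the value is (-11)·(8/21) + 4 = -4/21.
For Player 2: with q = P(1), equating T's and M's payoffs gives −13q + 6 = 8q − 4 ⇒ q = 10/21.

-4/21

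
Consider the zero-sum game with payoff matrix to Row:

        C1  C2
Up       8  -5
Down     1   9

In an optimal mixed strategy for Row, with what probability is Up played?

8/21

Row minima: Up → -5, Down → 1; maximin = 1.
Column maxima: C1 → 8, C2 → 9; minimax = 8.
1 ≠ 8, so there is no saddle point; optimal play is mixed.
Let Row play Up with probability p. Expected payoff against C1: 8p + 1(1−p) = 7p + 1; against C2: (-5)p + 9(1−p) = −14p + 9.
Setting these equal: 7p + 1 = −14p + 9 ⇒ 21p = 8 ⇒ p = 8/21, and the value is (7)·(8/21) + 1 = 11/3.
For Column: with q = P(C1), equating Up's and Down's payoffs gives 13q − 5 = −8q + 9 ⇒ q = 2/3.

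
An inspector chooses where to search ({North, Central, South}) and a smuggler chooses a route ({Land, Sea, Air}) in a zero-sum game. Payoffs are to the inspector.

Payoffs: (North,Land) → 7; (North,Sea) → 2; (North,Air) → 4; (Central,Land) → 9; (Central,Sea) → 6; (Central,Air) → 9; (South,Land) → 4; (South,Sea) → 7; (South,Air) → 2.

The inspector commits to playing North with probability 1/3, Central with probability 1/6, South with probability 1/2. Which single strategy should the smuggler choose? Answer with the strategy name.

If the smuggler plays Land, the inspector's expected payoff is (1/3)·7 + (1/6)·9 + (1/2)·4 = 35/6.
If the smuggler plays Sea, the inspector's expected payoff is (1/3)·2 + (1/6)·6 + (1/2)·7 = 31/6.
If the smuggler plays Air, the inspector's expected payoff is (1/3)·4 + (1/6)·9 + (1/2)·2 = 23/6.
The smuggler minimizes the inspector's payoff; the smallest is 23/6, so the best response is Air.

Air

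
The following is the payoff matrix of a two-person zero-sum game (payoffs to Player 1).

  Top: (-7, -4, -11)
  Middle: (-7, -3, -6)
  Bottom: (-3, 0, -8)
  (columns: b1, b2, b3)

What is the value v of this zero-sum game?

-19/3

Row minima: Top → -11, Middle → -7, Bottom → -8; maximin = -7.
Column maxima: b1 → -3, b2 → 0, b3 → -6; minimax = -6.
-7 ≠ -6, so there is no saddle point; optimal play is mixed.
Top is strictly dominated by Bottom, so Player 1 never plays it.
b2 is strictly dominated by b1 (it gives Player 1 strictly more in every row), so Player 2 never plays it.
On the remaining 2×2 (Middle, Bottom vs b1, b3):
Let Player 1 play Middle with probability p. Expected payoff against b1: (-7)p + (-3)(1−p) = −4p − 3; against b3: (-6)p + (-8)(1−p) = 2p − 8.
Setting these equal: −4p − 3 = 2p − 8 ⇒ −6p = -5 ⇒ p = 5/6, and the value is (-4)·(5/6) − 3 = -19/3.
For Player 2: with q = P(b1), equating Middle's and Bottom's payoffs gives −q − 6 = 5q − 8 ⇒ q = 1/3.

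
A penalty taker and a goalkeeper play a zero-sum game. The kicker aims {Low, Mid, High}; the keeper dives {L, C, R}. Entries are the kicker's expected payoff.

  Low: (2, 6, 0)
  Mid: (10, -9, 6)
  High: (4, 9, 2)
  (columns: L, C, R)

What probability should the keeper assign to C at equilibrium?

2/11

Row minima: Low → 0, Mid → -9, High → 2; maximin = 2.
Column maxima: L → 10, C → 9, R → 6; minimax = 6.
2 ≠ 6, so there is no saddle point; optimal play is mixed.
Low is strictly dominated by High, so the kicker never plays it.
L is strictly dominated by R (it gives the kicker strictly more in every row), so the keeper never plays it.
On the remaining 2×2 (Mid, High vs C, R):
Let the kicker play Mid with probability p. Expected payoff against C: (-9)p + 9(1−p) = −18p + 9; against R: 6p + 2(1−p) = 4p + 2.
Setting these equal: −18p + 9 = 4p + 2 ⇒ −22p = -7 ⇒ p = 7/22, and the value is (-18)·(7/22) + 9 = 36/11.
For the keeper: with q = P(C), equating Mid's and High's payoffs gives −15q + 6 = 7q + 2 ⇒ q = 2/11.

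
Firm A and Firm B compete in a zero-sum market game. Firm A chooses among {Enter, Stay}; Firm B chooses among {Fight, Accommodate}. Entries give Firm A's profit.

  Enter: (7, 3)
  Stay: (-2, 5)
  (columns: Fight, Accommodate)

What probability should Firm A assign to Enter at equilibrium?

7/11

Row minima: Enter → 3, Stay → -2; maximin = 3.
Column maxima: Fight → 7, Accommodate → 5; minimax = 5.
3 ≠ 5, so there is no saddle point; optimal play is mixed.
Let Firm A play Enter with probability p. Expected payoff against Fight: 7p + (-2)(1−p) = 9p − 2; against Accommodate: 3p + 5(1−p) = −2p + 5.
Setting these equal: 9p − 2 = −2p + 5 ⇒ 11p = 7 ⇒ p = 7/11, and the value is (9)·(7/11) − 2 = 41/11.
For Firm B: with q = P(Fight), equating Enter's and Stay's payoffs gives 4q + 3 = −7q + 5 ⇒ q = 2/11.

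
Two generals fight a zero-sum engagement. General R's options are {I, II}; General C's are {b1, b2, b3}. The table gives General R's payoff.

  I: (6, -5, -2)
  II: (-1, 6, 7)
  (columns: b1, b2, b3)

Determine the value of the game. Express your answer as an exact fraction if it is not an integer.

31/18

Row minima: I → -5, II → -1; maximin = -1.
Column maxima: b1 → 6, b2 → 6, b3 → 7; minimax = 6.
-1 ≠ 6, so there is no saddle point; optimal play is mixed.
b3 is strictly dominated by b2 (it gives General R strictly more in every row), so General C never plays it.
On the remaining 2×2 (I, II vs b1, b2):
Let General R play I with probability p. Expected payoff against b1: 6p + (-1)(1−p) = 7p − 1; against b2: (-5)p + 6(1−p) = −11p + 6.
Setting these equal: 7p − 1 = −11p + 6 ⇒ 18p = 7 ⇒ p = 7/18, and the value is (7)·(7/18) − 1 = 31/18.
For General C: with q = P(b1), equating I's and II's payoffs gives 11q − 5 = −7q + 6 ⇒ q = 11/18.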